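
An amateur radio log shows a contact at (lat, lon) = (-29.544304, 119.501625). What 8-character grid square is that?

OG90sk09

Add 180° to longitude and 90° to latitude: 299.50162, 60.45570.
Field: 299.50162/20 → 14 → O, 60.45570/10 → 6 → G; chars OG.
Square: 19.50162/2 → 9, 0.45570/1 → 0; chars 90.
Subsquare: 1.50162/0.0833333 → 18 → s, 0.45570/0.0416667 → 10 → k; chars sk.
Extended square: 0.00162/0.00833333 → 0, 0.03903/0.00416667 → 9; chars 09.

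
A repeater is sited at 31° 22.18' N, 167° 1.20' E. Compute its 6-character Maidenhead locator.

RM31mi

Add 180° to longitude and 90° to latitude: 347.0200, 121.3697.
Field: lon ⌊347.0200/20⌋ = 17 → R; lat ⌊121.3697/10⌋ = 12 → M.
Square: lon ⌊7.0200/2⌋ = 3; lat ⌊1.3697/1⌋ = 1.
Subsquare: lon ⌊1.0200/0.0833333⌋ = 12 → m; lat ⌊0.3697/0.0416667⌋ = 8 → i.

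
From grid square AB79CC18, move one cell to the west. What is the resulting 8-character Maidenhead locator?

Longitude extended square 1; −1 → 0.
The latitude characters are unchanged.

AB79cc08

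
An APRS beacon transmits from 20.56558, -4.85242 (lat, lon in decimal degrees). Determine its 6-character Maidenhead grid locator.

IL70nn

Shift to the Maidenhead origin (180°W, 90°S): lon 175.1476, lat 110.5656.
Field: lon ⌊175.1476/20⌋ = 8 → I; lat ⌊110.5656/10⌋ = 11 → L.
Square: lon ⌊15.1476/2⌋ = 7; lat ⌊0.5656/1⌋ = 0.
Subsquare: lon ⌊1.1476/0.0833333⌋ = 13 → n; lat ⌊0.5656/0.0416667⌋ = 13 → n.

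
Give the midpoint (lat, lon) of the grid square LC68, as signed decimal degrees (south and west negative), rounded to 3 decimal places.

Field L=11, C=2: +11·20° lon, +2·10° lat → SW at lon 40°, lat -70°.
Square 6, 8: +6·2° lon, +8·1° lat → SW at lon 52°, lat -62°.
Cell spans 2° lon × 1° lat. Centre is SW corner plus half of each.
latitude -61.500, longitude 53.000.

-61.500, 53.000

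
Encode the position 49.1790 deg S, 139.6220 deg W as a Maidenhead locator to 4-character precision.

Add 180° to longitude and 90° to latitude: 40.38, 40.82.
Field: 40.38/20 → 2 → C, 40.82/10 → 4 → E; chars CE.
Square: 0.38/2 → 0, 0.82/1 → 0; chars 00.

CE00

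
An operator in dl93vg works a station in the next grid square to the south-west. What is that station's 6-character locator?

Longitude subsquare v = 21; −1 → 20 = u.
Latitude subsquare g = 6; −1 → 5 = f.

DL93uf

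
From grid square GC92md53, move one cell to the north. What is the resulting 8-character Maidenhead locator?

GC92md54

Latitude extended square 3; +1 → 4.
The longitude characters are unchanged.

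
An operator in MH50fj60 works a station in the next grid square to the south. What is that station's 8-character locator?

Latitude extended square 0; −1 → -1, wraps to 9, carry into subsquare.
Latitude subsquare j = 9; −1 → 8 = i.
The longitude characters are unchanged.

MH50fi69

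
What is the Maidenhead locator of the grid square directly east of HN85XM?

Longitude subsquare x = 23; +1 → 24, wraps to 0 = a, carry into square.
Longitude square 8; +1 → 9.
The latitude characters are unchanged.

HN95am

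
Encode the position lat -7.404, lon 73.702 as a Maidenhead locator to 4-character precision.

MI62

Add 180° to longitude and 90° to latitude: 253.70, 82.60.
Field (20°×10°, letters A–R): lon ⌊253.70/20⌋ = 12 → M; lat ⌊82.60/10⌋ = 8 → I.
Square (2°×1°, digits 0–9): lon ⌊13.70/2⌋ = 6; lat ⌊2.60/1⌋ = 2.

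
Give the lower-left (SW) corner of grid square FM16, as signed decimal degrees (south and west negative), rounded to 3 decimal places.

36.000, -78.000

Field F=5, M=12: +5·20° lon, +12·10° lat → SW at lon -80°, lat 30°.
Square 1, 6: +1·2° lon, +6·1° lat → SW at lon -78°, lat 36°.
latitude 36.000, longitude -78.000.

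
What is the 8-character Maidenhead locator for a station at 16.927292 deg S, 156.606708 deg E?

QH83hb27

Add 180° to longitude and 90° to latitude: 336.60671, 73.07271.
Field: lon ⌊336.60671/20⌋ = 16 → Q; lat ⌊73.07271/10⌋ = 7 → H.
Square: lon ⌊16.60671/2⌋ = 8; lat ⌊3.07271/1⌋ = 3.
Subsquare: lon ⌊0.60671/0.0833333⌋ = 7 → h; lat ⌊0.07271/0.0416667⌋ = 1 → b.
Extended square: lon ⌊0.02337/0.00833333⌋ = 2; lat ⌊0.03104/0.00416667⌋ = 7.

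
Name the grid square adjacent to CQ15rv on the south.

CQ15ru

Latitude subsquare v = 21; −1 → 20 = u.
The longitude characters are unchanged.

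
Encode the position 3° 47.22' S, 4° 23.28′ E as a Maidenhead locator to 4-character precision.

Add 180° to longitude and 90° to latitude: 184.39, 86.21.
Field (20°×10°, letters A–R): lon ⌊184.39/20⌋ = 9 → J; lat ⌊86.21/10⌋ = 8 → I.
Square (2°×1°, digits 0–9): lon ⌊4.39/2⌋ = 2; lat ⌊6.21/1⌋ = 6.

JI26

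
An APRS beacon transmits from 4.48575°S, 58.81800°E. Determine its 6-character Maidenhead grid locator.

Add 180° to longitude and 90° to latitude: 238.8180, 85.5143.
Field (20°×10°, letters A–R): lon ⌊238.8180/20⌋ = 11 → L; lat ⌊85.5143/10⌋ = 8 → I.
Square (2°×1°, digits 0–9): lon ⌊18.8180/2⌋ = 9; lat ⌊5.5143/1⌋ = 5.
Subsquare (5′×2.5′, letters a–x): lon ⌊0.8180/0.0833333⌋ = 9 → j; lat ⌊0.5143/0.0416667⌋ = 12 → m.

LI95jm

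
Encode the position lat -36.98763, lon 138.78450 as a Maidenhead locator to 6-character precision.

PF93ja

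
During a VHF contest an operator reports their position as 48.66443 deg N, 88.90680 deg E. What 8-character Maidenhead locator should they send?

NN48kp89

Shift to the Maidenhead origin (180°W, 90°S): lon 268.90680, lat 138.66443.
Field: 268.90680/20 → 13 → N, 138.66443/10 → 13 → N; chars NN.
Square: 8.90680/2 → 4, 8.66443/1 → 8; chars 48.
Subsquare: 0.90680/0.0833333 → 10 → k, 0.66443/0.0416667 → 15 → p; chars kp.
Extended square: 0.07347/0.00833333 → 8, 0.03943/0.00416667 → 9; chars 89.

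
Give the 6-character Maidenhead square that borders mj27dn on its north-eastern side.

MJ27eo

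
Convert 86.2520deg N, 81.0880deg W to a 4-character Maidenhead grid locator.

Offset from 180°W / 90°S: lon 98.91°, lat 176.25°.
Field (20°×10°, letters A–R): lon ⌊98.91/20⌋ = 4 → E; lat ⌊176.25/10⌋ = 17 → R.
Square (2°×1°, digits 0–9): lon ⌊18.91/2⌋ = 9; lat ⌊6.25/1⌋ = 6.

ER96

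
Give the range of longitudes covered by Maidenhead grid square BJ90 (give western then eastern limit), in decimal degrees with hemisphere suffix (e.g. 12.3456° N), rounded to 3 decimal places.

142.000° W, 140.000° W

Field B=1, J=9: +1·20° lon, +9·10° lat → SW at lon -160°, lat 0°.
Square 9, 0: +9·2° lon, +0·1° lat → SW at lon -142°, lat 0°.
Cell spans 2° lon × 1° lat.
west 142.000° W, east 140.000° W.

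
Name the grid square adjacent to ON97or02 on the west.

Longitude extended square 0; −1 → -1, wraps to 9, carry into subsquare.
Longitude subsquare o = 14; −1 → 13 = n.
The latitude characters are unchanged.

ON97nr92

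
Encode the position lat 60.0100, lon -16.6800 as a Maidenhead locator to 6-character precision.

IP10pa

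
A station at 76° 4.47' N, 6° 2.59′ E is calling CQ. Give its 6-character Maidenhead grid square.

JQ36ab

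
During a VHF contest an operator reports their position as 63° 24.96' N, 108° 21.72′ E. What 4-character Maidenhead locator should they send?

Offset from 180°W / 90°S: lon 288.36°, lat 153.42°.
Field: 288.36/20 → 14 → O, 153.42/10 → 15 → P; chars OP.
Square: 8.36/2 → 4, 3.42/1 → 3; chars 43.

OP43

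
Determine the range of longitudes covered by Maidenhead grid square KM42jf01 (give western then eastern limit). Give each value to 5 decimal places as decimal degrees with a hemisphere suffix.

28.75000° E, 28.75833° E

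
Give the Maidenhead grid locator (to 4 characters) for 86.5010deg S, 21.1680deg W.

HA93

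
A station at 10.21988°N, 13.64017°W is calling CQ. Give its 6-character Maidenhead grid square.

Add 180° to longitude and 90° to latitude: 166.3598, 100.2199.
Field: 166.3598/20 → 8 → I, 100.2199/10 → 10 → K; chars IK.
Square: 6.3598/2 → 3, 0.2199/1 → 0; chars 30.
Subsquare: 0.3598/0.0833333 → 4 → e, 0.2199/0.0416667 → 5 → f; chars ef.

IK30ef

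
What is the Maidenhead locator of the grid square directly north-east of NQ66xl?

NQ76am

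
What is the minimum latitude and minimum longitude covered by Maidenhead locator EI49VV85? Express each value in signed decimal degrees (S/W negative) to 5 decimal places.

-0.10417, -90.18333

Field E=4, I=8: +4·20° lon, +8·10° lat → SW at lon -100°, lat -10°.
Square 4, 9: +4·2° lon, +9·1° lat → SW at lon -92°, lat -1°.
Subsquare v=21, v=21: +21·0.0833333° lon, +21·0.0416667° lat → SW at lon -90.25°, lat -0.125°.
Extended square 8, 5: +8·0.00833333° lon, +5·0.00416667° lat → SW at lon -90.1833°, lat -0.104167°.
latitude -0.10417, longitude -90.18333.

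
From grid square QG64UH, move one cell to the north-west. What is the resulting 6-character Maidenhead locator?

Longitude subsquare u = 20; −1 → 19 = t.
Latitude subsquare h = 7; +1 → 8 = i.

QG64ti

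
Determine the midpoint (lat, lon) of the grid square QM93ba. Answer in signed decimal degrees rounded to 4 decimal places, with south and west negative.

Field Q=16, M=12: +16·20° lon, +12·10° lat → SW at lon 140°, lat 30°.
Square 9, 3: +9·2° lon, +3·1° lat → SW at lon 158°, lat 33°.
Subsquare b=1, a=0: +1·0.0833333° lon, +0·0.0416667° lat → SW at lon 158.083°, lat 33°.
Cell spans 0.0833333° lon × 0.0416667° lat. Centre is SW corner plus half of each.
latitude 33.0208, longitude 158.1250.

33.0208, 158.1250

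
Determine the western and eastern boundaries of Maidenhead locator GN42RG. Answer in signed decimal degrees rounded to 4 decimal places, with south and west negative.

-50.5833, -50.5000

Field G=6, N=13: +6·20° lon, +13·10° lat → SW at lon -60°, lat 40°.
Square 4, 2: +4·2° lon, +2·1° lat → SW at lon -52°, lat 42°.
Subsquare r=17, g=6: +17·0.0833333° lon, +6·0.0416667° lat → SW at lon -50.5833°, lat 42.25°.
Cell spans 0.0833333° lon × 0.0416667° lat.
west -50.5833, east -50.5000.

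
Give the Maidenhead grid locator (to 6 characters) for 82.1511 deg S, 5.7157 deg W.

Offset from 180°W / 90°S: lon 174.2843°, lat 7.8489°.
Field (20°×10°, letters A–R): 174.2843/20 → 8 → I, 7.8489/10 → 0 → A; chars IA.
Square (2°×1°, digits 0–9): 14.2843/2 → 7, 7.8489/1 → 7; chars 77.
Subsquare (5′×2.5′, letters a–x): 0.2843/0.0833333 → 3 → d, 0.8489/0.0416667 → 20 → u; chars du.

IA77du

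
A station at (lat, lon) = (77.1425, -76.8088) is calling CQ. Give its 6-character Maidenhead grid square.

FQ17od

Shift to the Maidenhead origin (180°W, 90°S): lon 103.1912, lat 167.1425.
Field: lon ⌊103.1912/20⌋ = 5 → F; lat ⌊167.1425/10⌋ = 16 → Q.
Square: lon ⌊3.1912/2⌋ = 1; lat ⌊7.1425/1⌋ = 7.
Subsquare: lon ⌊1.1912/0.0833333⌋ = 14 → o; lat ⌊0.1425/0.0416667⌋ = 3 → d.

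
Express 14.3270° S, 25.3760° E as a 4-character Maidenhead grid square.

KH25

Offset from 180°W / 90°S: lon 205.38°, lat 75.67°.
Field: 205.38/20 → 10 → K, 75.67/10 → 7 → H; chars KH.
Square: 5.38/2 → 2, 5.67/1 → 5; chars 25.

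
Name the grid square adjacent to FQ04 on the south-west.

Longitude square 0; −1 → -1, wraps to 9, carry into field.
Longitude field F = 5; −1 → 4 = E.
Latitude square 4; −1 → 3.

EQ93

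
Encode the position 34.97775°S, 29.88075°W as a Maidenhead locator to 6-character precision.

Add 180° to longitude and 90° to latitude: 150.1192, 55.0222.
Field (20°×10°, letters A–R): lon ⌊150.1192/20⌋ = 7 → H; lat ⌊55.0222/10⌋ = 5 → F.
Square (2°×1°, digits 0–9): lon ⌊10.1192/2⌋ = 5; lat ⌊5.0222/1⌋ = 5.
Subsquare (5′×2.5′, letters a–x): lon ⌊0.1192/0.0833333⌋ = 1 → b; lat ⌊0.0222/0.0416667⌋ = 0 → a.

HF55ba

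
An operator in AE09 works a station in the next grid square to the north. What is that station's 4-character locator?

AF00

Latitude square 9; +1 → 10, wraps to 0, carry into field.
Latitude field E = 4; +1 → 5 = F.
The longitude characters are unchanged.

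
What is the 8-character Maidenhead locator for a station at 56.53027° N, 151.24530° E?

QO56om97

Shift to the Maidenhead origin (180°W, 90°S): lon 331.24530, lat 146.53027.
Field (20°×10°, letters A–R): 331.24530/20 → 16 → Q, 146.53027/10 → 14 → O; chars QO.
Square (2°×1°, digits 0–9): 11.24530/2 → 5, 6.53027/1 → 6; chars 56.
Subsquare (5′×2.5′, letters a–x): 1.24530/0.0833333 → 14 → o, 0.53027/0.0416667 → 12 → m; chars om.
Extended square (30″×15″, digits 0–9): 0.07863/0.00833333 → 9, 0.03027/0.00416667 → 7; chars 97.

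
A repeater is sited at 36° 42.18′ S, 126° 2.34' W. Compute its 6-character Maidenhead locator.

CF63xh

Offset from 180°W / 90°S: lon 53.9610°, lat 53.2970°.
Field (20°×10°, letters A–R): 53.9610/20 → 2 → C, 53.2970/10 → 5 → F; chars CF.
Square (2°×1°, digits 0–9): 13.9610/2 → 6, 3.2970/1 → 3; chars 63.
Subsquare (5′×2.5′, letters a–x): 1.9610/0.0833333 → 23 → x, 0.2970/0.0416667 → 7 → h; chars xh.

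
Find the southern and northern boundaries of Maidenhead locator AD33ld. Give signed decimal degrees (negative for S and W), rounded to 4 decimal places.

-56.8750, -56.8333

Field A=0, D=3: +0·20° lon, +3·10° lat → SW at lon -180°, lat -60°.
Square 3, 3: +3·2° lon, +3·1° lat → SW at lon -174°, lat -57°.
Subsquare l=11, d=3: +11·0.0833333° lon, +3·0.0416667° lat → SW at lon -173.083°, lat -56.875°.
Cell spans 0.0833333° lon × 0.0416667° lat.
south -56.8750, north -56.8333.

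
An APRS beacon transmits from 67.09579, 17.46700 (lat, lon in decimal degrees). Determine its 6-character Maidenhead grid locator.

JP87rc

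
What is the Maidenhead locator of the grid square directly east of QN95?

RN05

Longitude square 9; +1 → 10, wraps to 0, carry into field.
Longitude field Q = 16; +1 → 17 = R.
The latitude characters are unchanged.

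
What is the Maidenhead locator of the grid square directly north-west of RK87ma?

Longitude subsquare m = 12; −1 → 11 = l.
Latitude subsquare a = 0; +1 → 1 = b.

RK87lb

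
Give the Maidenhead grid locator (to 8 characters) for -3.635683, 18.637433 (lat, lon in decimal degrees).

JI96hi67

Shift to the Maidenhead origin (180°W, 90°S): lon 198.63743, lat 86.36432.
Field: 198.63743/20 → 9 → J, 86.36432/10 → 8 → I; chars JI.
Square: 18.63743/2 → 9, 6.36432/1 → 6; chars 96.
Subsquare: 0.63743/0.0833333 → 7 → h, 0.36432/0.0416667 → 8 → i; chars hi.
Extended square: 0.05410/0.00833333 → 6, 0.03098/0.00416667 → 7; chars 67.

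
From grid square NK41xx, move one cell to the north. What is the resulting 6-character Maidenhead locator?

NK42xa

Latitude subsquare x = 23; +1 → 24, wraps to 0 = a, carry into square.
Latitude square 1; +1 → 2.
The longitude characters are unchanged.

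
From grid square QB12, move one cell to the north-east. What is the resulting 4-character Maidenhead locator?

Longitude square 1; +1 → 2.
Latitude square 2; +1 → 3.

QB23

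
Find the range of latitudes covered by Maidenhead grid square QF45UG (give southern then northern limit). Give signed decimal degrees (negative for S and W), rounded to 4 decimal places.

-34.7500, -34.7083

Field Q=16, F=5: +16·20° lon, +5·10° lat → SW at lon 140°, lat -40°.
Square 4, 5: +4·2° lon, +5·1° lat → SW at lon 148°, lat -35°.
Subsquare u=20, g=6: +20·0.0833333° lon, +6·0.0416667° lat → SW at lon 149.667°, lat -34.75°.
Cell spans 0.0833333° lon × 0.0416667° lat.
south -34.7500, north -34.7083.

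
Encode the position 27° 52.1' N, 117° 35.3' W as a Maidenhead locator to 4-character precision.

DL17

Add 180° to longitude and 90° to latitude: 62.41, 117.87.
Field: 62.41/20 → 3 → D, 117.87/10 → 11 → L; chars DL.
Square: 2.41/2 → 1, 7.87/1 → 7; chars 17.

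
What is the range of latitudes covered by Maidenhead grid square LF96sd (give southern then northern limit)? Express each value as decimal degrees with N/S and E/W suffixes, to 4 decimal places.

33.8750° S, 33.8333° S

Field L=11, F=5: +11·20° lon, +5·10° lat → SW at lon 40°, lat -40°.
Square 9, 6: +9·2° lon, +6·1° lat → SW at lon 58°, lat -34°.
Subsquare s=18, d=3: +18·0.0833333° lon, +3·0.0416667° lat → SW at lon 59.5°, lat -33.875°.
Cell spans 0.0833333° lon × 0.0416667° lat.
south 33.8750° S, north 33.8333° S.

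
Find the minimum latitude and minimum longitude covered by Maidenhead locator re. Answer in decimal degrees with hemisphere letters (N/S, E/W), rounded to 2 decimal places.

50.00° S, 160.00° E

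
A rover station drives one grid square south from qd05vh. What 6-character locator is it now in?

QD05vg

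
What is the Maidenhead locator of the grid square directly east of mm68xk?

Longitude subsquare x = 23; +1 → 24, wraps to 0 = a, carry into square.
Longitude square 6; +1 → 7.
The latitude characters are unchanged.

MM78ak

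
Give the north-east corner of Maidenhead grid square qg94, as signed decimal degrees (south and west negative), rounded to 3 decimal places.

-25.000, 160.000

Field Q=16, G=6: +16·20° lon, +6·10° lat → SW at lon 140°, lat -30°.
Square 9, 4: +9·2° lon, +4·1° lat → SW at lon 158°, lat -26°.
Cell spans 2° lon × 1° lat. NE corner is SW corner plus one full cell.
latitude -25.000, longitude 160.000.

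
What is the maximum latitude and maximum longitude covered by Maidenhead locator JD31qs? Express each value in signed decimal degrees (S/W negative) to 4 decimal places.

-58.2083, 7.4167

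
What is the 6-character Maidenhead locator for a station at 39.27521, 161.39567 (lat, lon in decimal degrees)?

Add 180° to longitude and 90° to latitude: 341.3957, 129.2752.
Field (20°×10°, letters A–R): lon ⌊341.3957/20⌋ = 17 → R; lat ⌊129.2752/10⌋ = 12 → M.
Square (2°×1°, digits 0–9): lon ⌊1.3957/2⌋ = 0; lat ⌊9.2752/1⌋ = 9.
Subsquare (5′×2.5′, letters a–x): lon ⌊1.3957/0.0833333⌋ = 16 → q; lat ⌊0.2752/0.0416667⌋ = 6 → g.

RM09qg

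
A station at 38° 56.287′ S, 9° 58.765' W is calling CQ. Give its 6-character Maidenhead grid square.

Offset from 180°W / 90°S: lon 170.0206°, lat 51.0619°.
Field: lon ⌊170.0206/20⌋ = 8 → I; lat ⌊51.0619/10⌋ = 5 → F.
Square: lon ⌊10.0206/2⌋ = 5; lat ⌊1.0619/1⌋ = 1.
Subsquare: lon ⌊0.0206/0.0833333⌋ = 0 → a; lat ⌊0.0619/0.0416667⌋ = 1 → b.

IF51ab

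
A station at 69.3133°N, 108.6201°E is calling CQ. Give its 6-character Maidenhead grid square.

OP49hh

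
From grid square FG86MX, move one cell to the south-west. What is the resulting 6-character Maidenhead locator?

FG86lw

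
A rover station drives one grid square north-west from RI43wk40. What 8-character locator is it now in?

Longitude extended square 4; −1 → 3.
Latitude extended square 0; +1 → 1.

RI43wk31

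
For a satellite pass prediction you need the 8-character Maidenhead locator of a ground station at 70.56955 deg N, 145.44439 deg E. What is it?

QQ20rn36

Add 180° to longitude and 90° to latitude: 325.44439, 160.56955.
Field: 325.44439/20 → 16 → Q, 160.56955/10 → 16 → Q; chars QQ.
Square: 5.44439/2 → 2, 0.56955/1 → 0; chars 20.
Subsquare: 1.44439/0.0833333 → 17 → r, 0.56955/0.0416667 → 13 → n; chars rn.
Extended square: 0.02772/0.00833333 → 3, 0.02788/0.00416667 → 6; chars 36.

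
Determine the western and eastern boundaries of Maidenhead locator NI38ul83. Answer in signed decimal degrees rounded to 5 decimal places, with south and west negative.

87.73333, 87.74167

Field N=13, I=8: +13·20° lon, +8·10° lat → SW at lon 80°, lat -10°.
Square 3, 8: +3·2° lon, +8·1° lat → SW at lon 86°, lat -2°.
Subsquare u=20, l=11: +20·0.0833333° lon, +11·0.0416667° lat → SW at lon 87.6667°, lat -1.54167°.
Extended square 8, 3: +8·0.00833333° lon, +3·0.00416667° lat → SW at lon 87.7333°, lat -1.52917°.
Cell spans 0.00833333° lon × 0.00416667° lat.
west 87.73333, east 87.74167.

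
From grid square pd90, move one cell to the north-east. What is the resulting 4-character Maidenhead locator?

Longitude square 9; +1 → 10, wraps to 0, carry into field.
Longitude field P = 15; +1 → 16 = Q.
Latitude square 0; +1 → 1.

QD01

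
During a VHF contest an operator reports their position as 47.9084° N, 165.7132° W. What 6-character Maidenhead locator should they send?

AN77dv

Offset from 180°W / 90°S: lon 14.2868°, lat 137.9084°.
Field (20°×10°, letters A–R): lon ⌊14.2868/20⌋ = 0 → A; lat ⌊137.9084/10⌋ = 13 → N.
Square (2°×1°, digits 0–9): lon ⌊14.2868/2⌋ = 7; lat ⌊7.9084/1⌋ = 7.
Subsquare (5′×2.5′, letters a–x): lon ⌊0.2868/0.0833333⌋ = 3 → d; lat ⌊0.9084/0.0416667⌋ = 21 → v.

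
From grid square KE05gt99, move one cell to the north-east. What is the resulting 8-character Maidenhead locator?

Longitude extended square 9; +1 → 10, wraps to 0, carry into subsquare.
Longitude subsquare g = 6; +1 → 7 = h.
Latitude extended square 9; +1 → 10, wraps to 0, carry into subsquare.
Latitude subsquare t = 19; +1 → 20 = u.

KE05hu00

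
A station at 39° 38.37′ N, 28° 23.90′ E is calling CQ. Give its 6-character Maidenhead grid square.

KM49ep

Add 180° to longitude and 90° to latitude: 208.3983, 129.6395.
Field: 208.3983/20 → 10 → K, 129.6395/10 → 12 → M; chars KM.
Square: 8.3983/2 → 4, 9.6395/1 → 9; chars 49.
Subsquare: 0.3983/0.0833333 → 4 → e, 0.6395/0.0416667 → 15 → p; chars ep.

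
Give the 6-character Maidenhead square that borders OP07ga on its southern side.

Latitude subsquare a = 0; −1 → -1, wraps to 23 = x, carry into square.
Latitude square 7; −1 → 6.
The longitude characters are unchanged.

OP06gx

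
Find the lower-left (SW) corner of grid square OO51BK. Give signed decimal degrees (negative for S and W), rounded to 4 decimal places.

51.4167, 110.0833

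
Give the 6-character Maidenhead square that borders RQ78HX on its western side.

Longitude subsquare h = 7; −1 → 6 = g.
The latitude characters are unchanged.

RQ78gx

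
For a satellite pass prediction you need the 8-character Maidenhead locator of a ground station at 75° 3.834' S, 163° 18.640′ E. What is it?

RB14pw74

Shift to the Maidenhead origin (180°W, 90°S): lon 343.31067, lat 14.93610.
Field: 343.31067/20 → 17 → R, 14.93610/10 → 1 → B; chars RB.
Square: 3.31067/2 → 1, 4.93610/1 → 4; chars 14.
Subsquare: 1.31067/0.0833333 → 15 → p, 0.93610/0.0416667 → 22 → w; chars pw.
Extended square: 0.06067/0.00833333 → 7, 0.01943/0.00416667 → 4; chars 74.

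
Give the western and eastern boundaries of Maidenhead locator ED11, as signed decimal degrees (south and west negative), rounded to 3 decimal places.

Field E=4, D=3: +4·20° lon, +3·10° lat → SW at lon -100°, lat -60°.
Square 1, 1: +1·2° lon, +1·1° lat → SW at lon -98°, lat -59°.
Cell spans 2° lon × 1° lat.
west -98.000, east -96.000.

-98.000, -96.000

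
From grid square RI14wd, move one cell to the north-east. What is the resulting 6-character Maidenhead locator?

RI14xe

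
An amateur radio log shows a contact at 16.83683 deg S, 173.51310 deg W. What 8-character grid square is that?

AH33fd89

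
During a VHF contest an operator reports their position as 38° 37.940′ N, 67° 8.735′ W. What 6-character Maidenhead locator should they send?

FM68kp

Offset from 180°W / 90°S: lon 112.8544°, lat 128.6323°.
Field: lon ⌊112.8544/20⌋ = 5 → F; lat ⌊128.6323/10⌋ = 12 → M.
Square: lon ⌊12.8544/2⌋ = 6; lat ⌊8.6323/1⌋ = 8.
Subsquare: lon ⌊0.8544/0.0833333⌋ = 10 → k; lat ⌊0.6323/0.0416667⌋ = 15 → p.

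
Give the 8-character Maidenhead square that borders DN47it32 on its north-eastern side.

DN47it43

Longitude extended square 3; +1 → 4.
Latitude extended square 2; +1 → 3.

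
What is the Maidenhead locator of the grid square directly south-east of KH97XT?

LH07as

Longitude subsquare x = 23; +1 → 24, wraps to 0 = a, carry into square.
Longitude square 9; +1 → 10, wraps to 0, carry into field.
Longitude field K = 10; +1 → 11 = L.
Latitude subsquare t = 19; −1 → 18 = s.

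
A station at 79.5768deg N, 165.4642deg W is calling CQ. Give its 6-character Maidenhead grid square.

AQ79gn

Shift to the Maidenhead origin (180°W, 90°S): lon 14.5358, lat 169.5768.
Field (20°×10°, letters A–R): 14.5358/20 → 0 → A, 169.5768/10 → 16 → Q; chars AQ.
Square (2°×1°, digits 0–9): 14.5358/2 → 7, 9.5768/1 → 9; chars 79.
Subsquare (5′×2.5′, letters a–x): 0.5358/0.0833333 → 6 → g, 0.5768/0.0416667 → 13 → n; chars gn.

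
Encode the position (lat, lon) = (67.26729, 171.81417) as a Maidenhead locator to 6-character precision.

Add 180° to longitude and 90° to latitude: 351.8142, 157.2673.
Field (20°×10°, letters A–R): 351.8142/20 → 17 → R, 157.2673/10 → 15 → P; chars RP.
Square (2°×1°, digits 0–9): 11.8142/2 → 5, 7.2673/1 → 7; chars 57.
Subsquare (5′×2.5′, letters a–x): 1.8142/0.0833333 → 21 → v, 0.2673/0.0416667 → 6 → g; chars vg.

RP57vg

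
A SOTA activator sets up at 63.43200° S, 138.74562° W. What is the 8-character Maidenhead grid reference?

Shift to the Maidenhead origin (180°W, 90°S): lon 41.25438, lat 26.56800.
Field: lon ⌊41.25438/20⌋ = 2 → C; lat ⌊26.56800/10⌋ = 2 → C.
Square: lon ⌊1.25438/2⌋ = 0; lat ⌊6.56800/1⌋ = 6.
Subsquare: lon ⌊1.25438/0.0833333⌋ = 15 → p; lat ⌊0.56800/0.0416667⌋ = 13 → n.
Extended square: lon ⌊0.00438/0.00833333⌋ = 0; lat ⌊0.02633/0.00416667⌋ = 6.

CC06pn06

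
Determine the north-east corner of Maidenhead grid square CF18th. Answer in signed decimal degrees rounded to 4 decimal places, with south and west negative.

Field C=2, F=5: +2·20° lon, +5·10° lat → SW at lon -140°, lat -40°.
Square 1, 8: +1·2° lon, +8·1° lat → SW at lon -138°, lat -32°.
Subsquare t=19, h=7: +19·0.0833333° lon, +7·0.0416667° lat → SW at lon -136.417°, lat -31.7083°.
Cell spans 0.0833333° lon × 0.0416667° lat. NE corner is SW corner plus one full cell.
latitude -31.6667, longitude -136.3333.

-31.6667, -136.3333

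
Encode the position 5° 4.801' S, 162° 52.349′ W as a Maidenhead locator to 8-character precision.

AI84nw50

Add 180° to longitude and 90° to latitude: 17.12752, 84.91998.
Field (20°×10°, letters A–R): lon ⌊17.12752/20⌋ = 0 → A; lat ⌊84.91998/10⌋ = 8 → I.
Square (2°×1°, digits 0–9): lon ⌊17.12752/2⌋ = 8; lat ⌊4.91998/1⌋ = 4.
Subsquare (5′×2.5′, letters a–x): lon ⌊1.12752/0.0833333⌋ = 13 → n; lat ⌊0.91998/0.0416667⌋ = 22 → w.
Extended square (30″×15″, digits 0–9): lon ⌊0.04418/0.00833333⌋ = 5; lat ⌊0.00332/0.00416667⌋ = 0.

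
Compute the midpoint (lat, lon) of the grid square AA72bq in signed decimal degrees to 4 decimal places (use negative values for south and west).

-87.3125, -165.8750

Field A=0, A=0: +0·20° lon, +0·10° lat → SW at lon -180°, lat -90°.
Square 7, 2: +7·2° lon, +2·1° lat → SW at lon -166°, lat -88°.
Subsquare b=1, q=16: +1·0.0833333° lon, +16·0.0416667° lat → SW at lon -165.917°, lat -87.3333°.
Cell spans 0.0833333° lon × 0.0416667° lat. Centre is SW corner plus half of each.
latitude -87.3125, longitude -165.8750.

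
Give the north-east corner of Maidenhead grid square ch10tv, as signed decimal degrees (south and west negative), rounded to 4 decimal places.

Field C=2, H=7: +2·20° lon, +7·10° lat → SW at lon -140°, lat -20°.
Square 1, 0: +1·2° lon, +0·1° lat → SW at lon -138°, lat -20°.
Subsquare t=19, v=21: +19·0.0833333° lon, +21·0.0416667° lat → SW at lon -136.417°, lat -19.125°.
Cell spans 0.0833333° lon × 0.0416667° lat. NE corner is SW corner plus one full cell.
latitude -19.0833, longitude -136.3333.

-19.0833, -136.3333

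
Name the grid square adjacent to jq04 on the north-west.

IQ95

Longitude square 0; −1 → -1, wraps to 9, carry into field.
Longitude field J = 9; −1 → 8 = I.
Latitude square 4; +1 → 5.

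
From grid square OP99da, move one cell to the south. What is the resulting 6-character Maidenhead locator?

OP98dx

Latitude subsquare a = 0; −1 → -1, wraps to 23 = x, carry into square.
Latitude square 9; −1 → 8.
The longitude characters are unchanged.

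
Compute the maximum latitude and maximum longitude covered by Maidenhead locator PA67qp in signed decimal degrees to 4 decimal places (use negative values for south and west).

Field P=15, A=0: +15·20° lon, +0·10° lat → SW at lon 120°, lat -90°.
Square 6, 7: +6·2° lon, +7·1° lat → SW at lon 132°, lat -83°.
Subsquare q=16, p=15: +16·0.0833333° lon, +15·0.0416667° lat → SW at lon 133.333°, lat -82.375°.
Cell spans 0.0833333° lon × 0.0416667° lat. NE corner is SW corner plus one full cell.
latitude -82.3333, longitude 133.4167.

-82.3333, 133.4167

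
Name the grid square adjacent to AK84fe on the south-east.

Longitude subsquare f = 5; +1 → 6 = g.
Latitude subsquare e = 4; −1 → 3 = d.

AK84gd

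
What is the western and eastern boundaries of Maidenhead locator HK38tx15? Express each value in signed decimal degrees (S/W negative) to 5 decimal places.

Field H=7, K=10: +7·20° lon, +10·10° lat → SW at lon -40°, lat 10°.
Square 3, 8: +3·2° lon, +8·1° lat → SW at lon -34°, lat 18°.
Subsquare t=19, x=23: +19·0.0833333° lon, +23·0.0416667° lat → SW at lon -32.4167°, lat 18.9583°.
Extended square 1, 5: +1·0.00833333° lon, +5·0.00416667° lat → SW at lon -32.4083°, lat 18.9792°.
Cell spans 0.00833333° lon × 0.00416667° lat.
west -32.40833, east -32.40000.

-32.40833, -32.40000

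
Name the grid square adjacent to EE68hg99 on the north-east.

Longitude extended square 9; +1 → 10, wraps to 0, carry into subsquare.
Longitude subsquare h = 7; +1 → 8 = i.
Latitude extended square 9; +1 → 10, wraps to 0, carry into subsquare.
Latitude subsquare g = 6; +1 → 7 = h.

EE68ih00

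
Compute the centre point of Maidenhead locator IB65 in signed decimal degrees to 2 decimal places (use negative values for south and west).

Field I=8, B=1: +8·20° lon, +1·10° lat → SW at lon -20°, lat -80°.
Square 6, 5: +6·2° lon, +5·1° lat → SW at lon -8°, lat -75°.
Cell spans 2° lon × 1° lat. Centre is SW corner plus half of each.
latitude -74.50, longitude -7.00.

-74.50, -7.00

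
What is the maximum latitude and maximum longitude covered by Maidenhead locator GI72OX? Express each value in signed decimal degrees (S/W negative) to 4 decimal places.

Field G=6, I=8: +6·20° lon, +8·10° lat → SW at lon -60°, lat -10°.
Square 7, 2: +7·2° lon, +2·1° lat → SW at lon -46°, lat -8°.
Subsquare o=14, x=23: +14·0.0833333° lon, +23·0.0416667° lat → SW at lon -44.8333°, lat -7.04167°.
Cell spans 0.0833333° lon × 0.0416667° lat. NE corner is SW corner plus one full cell.
latitude -7.0000, longitude -44.7500.

-7.0000, -44.7500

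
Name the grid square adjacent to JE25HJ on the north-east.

JE25ik

Longitude subsquare h = 7; +1 → 8 = i.
Latitude subsquare j = 9; +1 → 10 = k.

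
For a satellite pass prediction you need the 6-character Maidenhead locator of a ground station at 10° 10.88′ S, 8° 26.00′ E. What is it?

JH49ft

Add 180° to longitude and 90° to latitude: 188.4333, 79.8187.
Field: 188.4333/20 → 9 → J, 79.8187/10 → 7 → H; chars JH.
Square: 8.4333/2 → 4, 9.8187/1 → 9; chars 49.
Subsquare: 0.4333/0.0833333 → 5 → f, 0.8187/0.0416667 → 19 → t; chars ft.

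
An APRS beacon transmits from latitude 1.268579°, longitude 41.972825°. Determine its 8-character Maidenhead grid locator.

LJ01xg64

Offset from 180°W / 90°S: lon 221.97283°, lat 91.26858°.
Field (20°×10°, letters A–R): 221.97283/20 → 11 → L, 91.26858/10 → 9 → J; chars LJ.
Square (2°×1°, digits 0–9): 1.97283/2 → 0, 1.26858/1 → 1; chars 01.
Subsquare (5′×2.5′, letters a–x): 1.97283/0.0833333 → 23 → x, 0.26858/0.0416667 → 6 → g; chars xg.
Extended square (30″×15″, digits 0–9): 0.05616/0.00833333 → 6, 0.01858/0.00416667 → 4; chars 64.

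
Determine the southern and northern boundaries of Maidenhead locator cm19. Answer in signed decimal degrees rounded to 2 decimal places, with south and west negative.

39.00, 40.00

Field C=2, M=12: +2·20° lon, +12·10° lat → SW at lon -140°, lat 30°.
Square 1, 9: +1·2° lon, +9·1° lat → SW at lon -138°, lat 39°.
Cell spans 2° lon × 1° lat.
south 39.00, north 40.00.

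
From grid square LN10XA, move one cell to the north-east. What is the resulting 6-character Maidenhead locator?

LN20ab

Longitude subsquare x = 23; +1 → 24, wraps to 0 = a, carry into square.
Longitude square 1; +1 → 2.
Latitude subsquare a = 0; +1 → 1 = b.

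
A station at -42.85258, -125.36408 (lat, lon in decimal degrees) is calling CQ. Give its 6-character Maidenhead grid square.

CE77hd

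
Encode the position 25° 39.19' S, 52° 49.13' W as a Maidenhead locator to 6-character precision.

GG34oi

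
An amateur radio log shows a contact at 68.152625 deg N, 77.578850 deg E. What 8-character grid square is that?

Add 180° to longitude and 90° to latitude: 257.57885, 158.15263.
Field: lon ⌊257.57885/20⌋ = 12 → M; lat ⌊158.15263/10⌋ = 15 → P.
Square: lon ⌊17.57885/2⌋ = 8; lat ⌊8.15263/1⌋ = 8.
Subsquare: lon ⌊1.57885/0.0833333⌋ = 18 → s; lat ⌊0.15263/0.0416667⌋ = 3 → d.
Extended square: lon ⌊0.07885/0.00833333⌋ = 9; lat ⌊0.02763/0.00416667⌋ = 6.

MP88sd96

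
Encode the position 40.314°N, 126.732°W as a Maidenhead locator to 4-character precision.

Shift to the Maidenhead origin (180°W, 90°S): lon 53.27, lat 130.31.
Field: 53.27/20 → 2 → C, 130.31/10 → 13 → N; chars CN.
Square: 13.27/2 → 6, 0.31/1 → 0; chars 60.

CN60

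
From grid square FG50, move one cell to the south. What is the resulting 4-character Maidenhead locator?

Latitude square 0; −1 → -1, wraps to 9, carry into field.
Latitude field G = 6; −1 → 5 = F.
The longitude characters are unchanged.

FF59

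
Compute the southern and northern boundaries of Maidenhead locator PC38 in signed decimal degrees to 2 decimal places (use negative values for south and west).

Field P=15, C=2: +15·20° lon, +2·10° lat → SW at lon 120°, lat -70°.
Square 3, 8: +3·2° lon, +8·1° lat → SW at lon 126°, lat -62°.
Cell spans 2° lon × 1° lat.
south -62.00, north -61.00.

-62.00, -61.00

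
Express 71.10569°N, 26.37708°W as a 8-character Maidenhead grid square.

HQ61tc45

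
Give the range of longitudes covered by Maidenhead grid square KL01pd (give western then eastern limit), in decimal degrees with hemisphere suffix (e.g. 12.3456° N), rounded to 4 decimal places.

Field K=10, L=11: +10·20° lon, +11·10° lat → SW at lon 20°, lat 20°.
Square 0, 1: +0·2° lon, +1·1° lat → SW at lon 20°, lat 21°.
Subsquare p=15, d=3: +15·0.0833333° lon, +3·0.0416667° lat → SW at lon 21.25°, lat 21.125°.
Cell spans 0.0833333° lon × 0.0416667° lat.
west 21.2500° E, east 21.3333° E.

21.2500° E, 21.3333° E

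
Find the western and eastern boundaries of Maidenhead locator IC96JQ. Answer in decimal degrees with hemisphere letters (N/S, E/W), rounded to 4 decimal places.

1.2500° W, 1.1667° W

Field I=8, C=2: +8·20° lon, +2·10° lat → SW at lon -20°, lat -70°.
Square 9, 6: +9·2° lon, +6·1° lat → SW at lon -2°, lat -64°.
Subsquare j=9, q=16: +9·0.0833333° lon, +16·0.0416667° lat → SW at lon -1.25°, lat -63.3333°.
Cell spans 0.0833333° lon × 0.0416667° lat.
west 1.2500° W, east 1.1667° W.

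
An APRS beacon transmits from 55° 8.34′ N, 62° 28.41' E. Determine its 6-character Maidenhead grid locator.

MO15fd

Shift to the Maidenhead origin (180°W, 90°S): lon 242.4735, lat 145.1390.
Field (20°×10°, letters A–R): 242.4735/20 → 12 → M, 145.1390/10 → 14 → O; chars MO.
Square (2°×1°, digits 0–9): 2.4735/2 → 1, 5.1390/1 → 5; chars 15.
Subsquare (5′×2.5′, letters a–x): 0.4735/0.0833333 → 5 → f, 0.1390/0.0416667 → 3 → d; chars fd.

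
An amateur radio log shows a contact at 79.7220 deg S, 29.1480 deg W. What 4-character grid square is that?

HB50

Add 180° to longitude and 90° to latitude: 150.85, 10.28.
Field: 150.85/20 → 7 → H, 10.28/10 → 1 → B; chars HB.
Square: 10.85/2 → 5, 0.28/1 → 0; chars 50.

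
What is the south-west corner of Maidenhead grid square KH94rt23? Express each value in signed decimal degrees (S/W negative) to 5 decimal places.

-15.19583, 39.43333

Field K=10, H=7: +10·20° lon, +7·10° lat → SW at lon 20°, lat -20°.
Square 9, 4: +9·2° lon, +4·1° lat → SW at lon 38°, lat -16°.
Subsquare r=17, t=19: +17·0.0833333° lon, +19·0.0416667° lat → SW at lon 39.4167°, lat -15.2083°.
Extended square 2, 3: +2·0.00833333° lon, +3·0.00416667° lat → SW at lon 39.4333°, lat -15.1958°.
latitude -15.19583, longitude 39.43333.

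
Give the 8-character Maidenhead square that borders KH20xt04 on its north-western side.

KH20wt95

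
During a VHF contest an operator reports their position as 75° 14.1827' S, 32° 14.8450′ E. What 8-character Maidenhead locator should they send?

KB64cs93

Offset from 180°W / 90°S: lon 212.24742°, lat 14.76362°.
Field (20°×10°, letters A–R): lon ⌊212.24742/20⌋ = 10 → K; lat ⌊14.76362/10⌋ = 1 → B.
Square (2°×1°, digits 0–9): lon ⌊12.24742/2⌋ = 6; lat ⌊4.76362/1⌋ = 4.
Subsquare (5′×2.5′, letters a–x): lon ⌊0.24742/0.0833333⌋ = 2 → c; lat ⌊0.76362/0.0416667⌋ = 18 → s.
Extended square (30″×15″, digits 0–9): lon ⌊0.08075/0.00833333⌋ = 9; lat ⌊0.01362/0.00416667⌋ = 3.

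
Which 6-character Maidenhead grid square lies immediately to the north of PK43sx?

PK44sa

Latitude subsquare x = 23; +1 → 24, wraps to 0 = a, carry into square.
Latitude square 3; +1 → 4.
The longitude characters are unchanged.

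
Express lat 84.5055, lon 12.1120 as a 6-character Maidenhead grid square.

JR64bm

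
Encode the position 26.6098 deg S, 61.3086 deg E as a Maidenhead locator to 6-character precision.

Shift to the Maidenhead origin (180°W, 90°S): lon 241.3086, lat 63.3902.
Field: 241.3086/20 → 12 → M, 63.3902/10 → 6 → G; chars MG.
Square: 1.3086/2 → 0, 3.3902/1 → 3; chars 03.
Subsquare: 1.3086/0.0833333 → 15 → p, 0.3902/0.0416667 → 9 → j; chars pj.

MG03pj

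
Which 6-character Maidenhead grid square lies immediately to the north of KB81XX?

Latitude subsquare x = 23; +1 → 24, wraps to 0 = a, carry into square.
Latitude square 1; +1 → 2.
The longitude characters are unchanged.

KB82xa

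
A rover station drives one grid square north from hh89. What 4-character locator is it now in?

HI80

Latitude square 9; +1 → 10, wraps to 0, carry into field.
Latitude field H = 7; +1 → 8 = I.
The longitude characters are unchanged.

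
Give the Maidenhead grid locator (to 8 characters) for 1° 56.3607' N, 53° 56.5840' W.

GJ31aw65

Shift to the Maidenhead origin (180°W, 90°S): lon 126.05693, lat 91.93935.
Field: lon ⌊126.05693/20⌋ = 6 → G; lat ⌊91.93935/10⌋ = 9 → J.
Square: lon ⌊6.05693/2⌋ = 3; lat ⌊1.93935/1⌋ = 1.
Subsquare: lon ⌊0.05693/0.0833333⌋ = 0 → a; lat ⌊0.93935/0.0416667⌋ = 22 → w.
Extended square: lon ⌊0.05693/0.00833333⌋ = 6; lat ⌊0.02268/0.00416667⌋ = 5.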